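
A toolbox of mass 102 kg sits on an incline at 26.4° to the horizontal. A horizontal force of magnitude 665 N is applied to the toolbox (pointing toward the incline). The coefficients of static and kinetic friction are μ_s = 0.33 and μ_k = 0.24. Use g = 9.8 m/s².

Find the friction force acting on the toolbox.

The horizontal push has a component P sin θ into the surface, so N = m g cos θ + P sin θ = 895.4 + 295.7 = 1191 N.
Along the incline, the net driving force (taking up-slope positive) is P cos θ − m g sin θ = 595.6 − 444.5 = 151.2 N, so equilibrium requires friction f = -151.2 N (down-slope).
The limit of static friction is μ_s N = 393 N.
Since 151.2 N is within the 393 N limit, the toolbox stays put and friction is exactly 151 N.

f ≈ 151 N (down the incline)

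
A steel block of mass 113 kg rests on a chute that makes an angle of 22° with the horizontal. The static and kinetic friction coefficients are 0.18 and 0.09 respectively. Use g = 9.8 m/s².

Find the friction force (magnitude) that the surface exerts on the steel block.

f ≈ 92.4 N (up the incline)

Normal force: N = m g cos θ = 113 × 9.8 × cos 22° = 1027 N.
For equilibrium along the incline, friction must balance the weight component: f = m g sin θ = 414.8 N up the slope.
Static friction can supply at most μ_s N = 184.8 N.
|414.8| exceeds 184.8 N, so the steel block slips down-slope; friction is kinetic, f = μ_k N = 0.09×1027 = 92.4 N.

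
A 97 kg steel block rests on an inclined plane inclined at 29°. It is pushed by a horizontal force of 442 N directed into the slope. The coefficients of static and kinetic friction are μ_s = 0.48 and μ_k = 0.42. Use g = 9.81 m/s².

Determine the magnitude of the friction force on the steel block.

f ≈ 74.7 N (up the incline)

Normal direction: N = m g cos θ + P sin θ = 1047 N.
Along the incline, the net driving force (taking up-slope positive) is P cos θ − m g sin θ = 386.6 − 461.3 = -74.75 N, so equilibrium requires friction f = 74.75 N (up-slope).
The limit of static friction is μ_s N = 502.3 N.
Since 74.75 N is within the 502.3 N limit, the steel block stays put and friction is exactly 74.7 N.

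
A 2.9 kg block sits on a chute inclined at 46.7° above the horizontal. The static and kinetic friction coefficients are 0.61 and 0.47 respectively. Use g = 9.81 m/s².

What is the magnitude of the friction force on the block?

The normal reaction is N = m g cos θ = 19.51 N.
Along the slope the weight component is m g sin θ = 20.7 N; friction must supply exactly this, acting up-slope.
Maximum static friction available: μ_s N = 0.61 × 19.51 = 11.9 N.
|20.7| exceeds 11.9 N, so the block slips down-slope; friction is kinetic, f = μ_k N = 0.47×19.51 = 9.17 N.

f ≈ 9.17 N (up the incline)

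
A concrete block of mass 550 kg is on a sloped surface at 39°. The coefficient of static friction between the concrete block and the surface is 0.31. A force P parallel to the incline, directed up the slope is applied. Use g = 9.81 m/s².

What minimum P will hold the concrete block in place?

P_min ≈ 2100 N

The concrete block tends to slide down (tan θ > μ_s), so at the point of impending slip friction acts up-slope at its limit: f = μ_s N.
P is parallel to the surface, so N = m g cos θ = 4190 N.
Along the incline: P + μ_s N = m g sin θ, so P = 3400 − 0.31×4190 = 2100 N.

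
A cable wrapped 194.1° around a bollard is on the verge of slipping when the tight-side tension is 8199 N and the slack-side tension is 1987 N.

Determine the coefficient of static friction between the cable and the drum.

T₂/T₁ = e^{μβ} → μ = ln(T₂/T₁)/β.
β = 194.1° = 3.388 rad.
μ = ln(8199/1987)/3.388 = ln(4.126)/3.388 = 0.418.

μ ≈ 0.418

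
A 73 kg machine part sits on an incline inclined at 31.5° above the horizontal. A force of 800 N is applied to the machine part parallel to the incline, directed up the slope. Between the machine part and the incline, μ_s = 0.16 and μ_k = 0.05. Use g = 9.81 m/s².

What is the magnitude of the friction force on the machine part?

f ≈ 30.5 N (down the incline)

Perpendicular to the surface, N = m g cos θ = 73·9.81·cos 31.5° = 610.6 N.
For equilibrium along the incline the friction force must supply f = m g sin θ − P = 374.2 − 800 = -425.8 N (positive meaning up-slope).
The static-friction ceiling is μ_s N = 0.16 × 610.6 = 97.7 N.
|-425.8| exceeds 97.7 N, so the machine part slips up-slope; friction is kinetic, f = μ_k N = 0.05×610.6 = 30.5 N.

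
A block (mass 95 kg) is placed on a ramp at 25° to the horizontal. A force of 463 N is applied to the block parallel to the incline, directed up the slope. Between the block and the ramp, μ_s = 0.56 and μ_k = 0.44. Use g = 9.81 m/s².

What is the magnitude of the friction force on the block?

f ≈ 69.1 N (down the incline)

The normal reaction is N = m g cos θ = 844.6 N.
Parallel to the incline, ΣF = 0 gives f = m g sin θ − P = 393.9 − 463 = -69.14 N (up-slope positive).
Static friction can supply at most μ_s N = 473 N.
Since |-69.14| ≤ 473 N, static friction is sufficient; f equals the required value, not μ_s N.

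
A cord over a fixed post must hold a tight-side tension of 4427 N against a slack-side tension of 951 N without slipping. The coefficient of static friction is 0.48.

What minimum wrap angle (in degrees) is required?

T₂/T₁ = e^{μβ} → β = ln(T₂/T₁)/μ.
β = ln(4427/951)/0.48 = 1.538/0.48 = 3.204 rad.
In degrees: β = 3.204 × 180/π = 184°.

β_min ≈ 184°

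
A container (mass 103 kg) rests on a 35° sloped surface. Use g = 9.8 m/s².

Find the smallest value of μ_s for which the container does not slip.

μ_s,min ≈ 0.7

At the slip threshold m g sin θ = μ_s m g cos θ, so μ_s,min = tan θ.
μ_s,min = tan 35° = 0.7.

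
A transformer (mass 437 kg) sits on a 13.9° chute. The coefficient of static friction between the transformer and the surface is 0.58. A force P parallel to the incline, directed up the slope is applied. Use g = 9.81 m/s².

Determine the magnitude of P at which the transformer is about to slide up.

At impending motion up the slope, friction acts down-slope at its limit: f = μ_s N.
P is parallel to the surface, so N = m g cos θ = 4160 N.
Along the incline: P = m g sin θ + μ_s N = 1030 + 0.58×4160 = 3440 N.

P ≈ 3440 N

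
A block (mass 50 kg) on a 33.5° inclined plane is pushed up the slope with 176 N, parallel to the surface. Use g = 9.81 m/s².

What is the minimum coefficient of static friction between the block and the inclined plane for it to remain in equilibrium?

μ_s,min ≈ 0.232

N = m g cos θ = 409 N.
Friction must make up the shortfall along the incline: f = m g sin θ − P = 270.7 − 176 = 94.73 N.
At the threshold f = μ_s N, so μ_s,min = 94.73/409 = 0.232.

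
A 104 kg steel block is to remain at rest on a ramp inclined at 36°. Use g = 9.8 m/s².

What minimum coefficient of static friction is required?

At the slip threshold m g sin θ = μ_s m g cos θ, so μ_s,min = tan θ.
μ_s,min = tan 36° = 0.727.

μ_s,min ≈ 0.727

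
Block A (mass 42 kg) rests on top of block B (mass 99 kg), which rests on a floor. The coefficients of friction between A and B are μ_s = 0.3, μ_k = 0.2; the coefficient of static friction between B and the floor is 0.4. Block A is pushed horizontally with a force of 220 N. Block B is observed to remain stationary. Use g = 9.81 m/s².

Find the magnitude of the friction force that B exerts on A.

f ≈ 82.4 N

Normal force at the A–B interface: N₁ = m_A g = 412 N.
So the A–B interface can sustain at most μ_s N₁ = 123.6 N of static friction.
Since P = 220 N > 123.6 N, A slides on B; the A–B friction is kinetic: f₁ = μ_k N₁ = 0.2×412 = 82.4 N.
B experiences an equal 82.4 N forward from A (third law). B is in equilibrium, so the floor supplies f₂ = 82.4 N of static friction (limit μ_s(m_A+m_B)g = 553.3 N, not exceeded).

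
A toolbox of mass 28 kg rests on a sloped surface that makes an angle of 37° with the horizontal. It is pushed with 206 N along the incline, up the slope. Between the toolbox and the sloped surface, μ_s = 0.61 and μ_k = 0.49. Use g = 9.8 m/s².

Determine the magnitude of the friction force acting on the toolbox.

f ≈ 40.9 N (down the incline)

Perpendicular to the surface, N = m g cos θ = 28·9.8·cos 37° = 219.1 N.
For equilibrium along the incline the friction force must supply f = m g sin θ − P = 165.1 − 206 = -40.86 N (positive meaning up-slope).
The static-friction ceiling is μ_s N = 0.61 × 219.1 = 133.7 N.
Since |-40.86| ≤ 133.7 N, no slip — friction simply equals what equilibrium demands.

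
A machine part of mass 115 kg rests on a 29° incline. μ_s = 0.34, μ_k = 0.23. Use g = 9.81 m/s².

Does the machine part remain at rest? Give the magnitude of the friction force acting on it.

f ≈ 227 N

N = m g cos θ = 987 N.
Down-slope weight component: m g sin θ = 547 N.
μ_s N = 335 N.
547 > 335 N, so it slides; kinetic friction f = μ_k N = 0.23×987 = 227 N.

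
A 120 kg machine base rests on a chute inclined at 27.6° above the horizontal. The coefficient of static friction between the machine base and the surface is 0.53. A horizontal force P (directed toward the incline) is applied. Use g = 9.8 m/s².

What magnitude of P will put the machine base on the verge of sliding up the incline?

P ≈ 1710 N

At impending motion up the slope, friction acts down-slope at its limit: f = μ_s N.
Perpendicular to the incline: N = m g cos θ + P sin θ.
Along the incline: P cos θ = m g sin θ + μ_s N = m g sin θ + μ_s (m g cos θ + P sin θ).
Solving, P (cos θ − μ_s sin θ) = m g (sin θ + μ_s cos θ), so P = 120×9.8×(sin 27.6° + 0.53 cos 27.6°)/(cos 27.6° − 0.53 sin 27.6°) = 1180×0.933/0.6407 = 1710 N.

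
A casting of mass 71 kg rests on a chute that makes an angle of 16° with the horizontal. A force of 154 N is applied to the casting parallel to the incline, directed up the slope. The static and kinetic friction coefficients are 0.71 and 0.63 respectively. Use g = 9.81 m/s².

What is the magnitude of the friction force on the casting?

f ≈ 38 N (up the incline)

Perpendicular to the surface, N = m g cos θ = 71·9.81·cos 16° = 669.5 N.
The friction needed for equilibrium is m g sin θ − P = 192 − 154 = 37.98 N, measured positive up-slope.
Static friction can supply at most μ_s N = 475.4 N.
Since |37.98| ≤ 475.4 N, no slip — friction simply equals what equilibrium demands.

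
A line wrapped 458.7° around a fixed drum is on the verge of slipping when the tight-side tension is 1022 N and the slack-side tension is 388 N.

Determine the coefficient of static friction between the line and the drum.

μ ≈ 0.121

T₂/T₁ = e^{μβ} → μ = ln(T₂/T₁)/β.
β = 458.7° = 8.006 rad.
μ = ln(1022/388)/8.006 = ln(2.634)/8.006 = 0.121.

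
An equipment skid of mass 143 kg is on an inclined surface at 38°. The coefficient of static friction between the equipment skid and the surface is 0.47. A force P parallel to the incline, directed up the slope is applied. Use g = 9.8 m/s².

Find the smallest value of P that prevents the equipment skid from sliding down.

The equipment skid tends to slide down (tan θ > μ_s), so at the point of impending slip friction acts up-slope at its limit: f = μ_s N.
P is parallel to the surface, so N = m g cos θ = 1100 N.
Along the incline: P + μ_s N = m g sin θ, so P = 863 − 0.47×1100 = 344 N.

P_min ≈ 344 N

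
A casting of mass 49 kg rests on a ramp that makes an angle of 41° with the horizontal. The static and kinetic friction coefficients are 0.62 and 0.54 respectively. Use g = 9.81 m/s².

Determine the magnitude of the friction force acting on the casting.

f ≈ 196 N (up the incline)

The normal reaction is N = m g cos θ = 362.8 N.
Along the slope the weight component is m g sin θ = 315.4 N; friction must supply exactly this, acting up-slope.
Maximum static friction available: μ_s N = 0.62 × 362.8 = 224.9 N.
Since |315.4| > 224.9 N, static friction cannot hold it; the casting slides down the incline and kinetic friction applies: f = μ_k N = 0.54 × 362.8 = 196 N.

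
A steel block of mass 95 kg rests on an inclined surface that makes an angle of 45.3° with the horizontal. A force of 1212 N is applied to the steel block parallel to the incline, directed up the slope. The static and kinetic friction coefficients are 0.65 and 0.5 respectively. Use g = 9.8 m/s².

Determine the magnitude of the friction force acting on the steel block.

f ≈ 327 N (down the incline)

Normal force: N = m g cos θ = 95 × 9.8 × cos 45.3° = 654.9 N.
For equilibrium along the incline the friction force must supply f = m g sin θ − P = 661.8 − 1212 = -550.2 N (positive meaning up-slope).
The static-friction ceiling is μ_s N = 0.65 × 654.9 = 425.7 N.
Since |-550.2| > 425.7 N, static friction cannot hold it; the steel block slides up the incline and kinetic friction applies: f = μ_k N = 0.5 × 654.9 = 327 N.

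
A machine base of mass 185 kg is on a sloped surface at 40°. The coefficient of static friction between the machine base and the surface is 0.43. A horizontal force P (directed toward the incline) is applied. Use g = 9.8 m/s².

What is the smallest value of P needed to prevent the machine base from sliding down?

The machine base tends to slide down (tan θ > μ_s), so at the point of impending slip friction acts up-slope at its limit: f = μ_s N.
Perpendicular to the incline: N = m g cos θ + P sin θ.
Along the incline: P cos θ + μ_s N = m g sin θ, i.e. P cos θ + μ_s (m g cos θ + P sin θ) = m g sin θ.
Solving, P (cos θ + μ_s sin θ) = m g (sin θ − μ_s cos θ), so P = 1810×0.3134/1.042 = 545 N.

P_min ≈ 545 N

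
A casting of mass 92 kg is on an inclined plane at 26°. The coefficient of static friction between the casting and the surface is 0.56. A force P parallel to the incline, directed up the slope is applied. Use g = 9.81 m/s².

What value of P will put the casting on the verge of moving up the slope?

At impending motion up the slope, friction acts down-slope at its limit: f = μ_s N.
P is parallel to the surface, so N = m g cos θ = 811 N.
Along the incline: P = m g sin θ + μ_s N = 396 + 0.56×811 = 850 N.

P ≈ 850 N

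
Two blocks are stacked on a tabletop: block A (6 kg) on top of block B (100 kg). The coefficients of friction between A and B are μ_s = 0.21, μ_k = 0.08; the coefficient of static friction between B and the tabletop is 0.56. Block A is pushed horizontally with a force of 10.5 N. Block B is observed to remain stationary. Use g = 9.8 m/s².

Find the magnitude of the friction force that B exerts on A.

f ≈ 10.5 N

Normal force at the A–B interface: N₁ = m_A g = 58.8 N.
So the A–B interface can sustain at most μ_s N₁ = 12.35 N of static friction.
P = 10.5 N is within that limit, so A and B move together (both at rest); the A–B friction is simply f₁ = P = 10.5 N.
By Newton's third law B feels 10.5 N forward from A. With B stationary, the floor's static friction on B balances it: f₂ = 10.5 N (well within μ_s(m_A+m_B)g = 581.7 N).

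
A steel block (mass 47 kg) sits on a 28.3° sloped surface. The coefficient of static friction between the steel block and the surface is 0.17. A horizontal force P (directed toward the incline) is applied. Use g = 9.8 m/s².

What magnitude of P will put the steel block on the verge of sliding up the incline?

P ≈ 359 N

At impending motion up the slope, friction acts down-slope at its limit: f = μ_s N.
Perpendicular to the incline: N = m g cos θ + P sin θ.
Along the incline: P cos θ = m g sin θ + μ_s N = m g sin θ + μ_s (m g cos θ + P sin θ).
Solving, P (cos θ − μ_s sin θ) = m g (sin θ + μ_s cos θ), so P = 47×9.8×(sin 28.3° + 0.17 cos 28.3°)/(cos 28.3° − 0.17 sin 28.3°) = 461×0.6238/0.7999 = 359 N.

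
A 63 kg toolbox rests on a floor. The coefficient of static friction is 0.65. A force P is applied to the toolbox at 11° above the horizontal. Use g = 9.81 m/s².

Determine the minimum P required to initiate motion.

P ≈ 363 N

N = m g − P sin α (the pull lifts the toolbox).
At impending slip, P cos α = μ_s N = μ_s (m g − P sin α).
Solving: P (cos α + μ_s sin α) = μ_s m g → P = 0.65×618/(cos 11° + 0.65 sin 11°) = 402/1.106 = 363 N.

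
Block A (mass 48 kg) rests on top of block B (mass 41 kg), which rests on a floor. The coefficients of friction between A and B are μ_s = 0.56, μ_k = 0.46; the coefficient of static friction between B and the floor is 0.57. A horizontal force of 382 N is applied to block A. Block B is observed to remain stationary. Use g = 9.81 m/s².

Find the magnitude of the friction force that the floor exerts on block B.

f ≈ 217 N

The normal force B exerts on A is simply A's weight, N₁ = 470.9 N.
Maximum static friction on A from B: μ_s N₁ = 0.56×470.9 = 263.7 N.
Since P = 382 N > 263.7 N, A slides on B; the A–B friction is kinetic: f₁ = μ_k N₁ = 0.46×470.9 = 217 N.
By Newton's third law B feels 217 N forward from A. With B stationary, the floor's static friction on B balances it: f₂ = 217 N (well within μ_s(m_A+m_B)g = 497.7 N).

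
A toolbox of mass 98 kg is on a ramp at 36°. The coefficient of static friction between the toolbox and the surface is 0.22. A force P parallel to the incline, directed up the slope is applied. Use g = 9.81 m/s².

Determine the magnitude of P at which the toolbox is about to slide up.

At impending motion up the slope, friction acts down-slope at its limit: f = μ_s N.
P is parallel to the surface, so N = m g cos θ = 778 N.
Along the incline: P = m g sin θ + μ_s N = 565 + 0.22×778 = 736 N.

P ≈ 736 N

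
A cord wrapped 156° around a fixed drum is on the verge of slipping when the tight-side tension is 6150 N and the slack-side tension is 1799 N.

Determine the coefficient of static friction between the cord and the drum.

μ ≈ 0.451

T₂/T₁ = e^{μβ} → μ = ln(T₂/T₁)/β.
β = 156° = 2.723 rad.
μ = ln(6150/1799)/2.723 = ln(3.419)/2.723 = 0.451.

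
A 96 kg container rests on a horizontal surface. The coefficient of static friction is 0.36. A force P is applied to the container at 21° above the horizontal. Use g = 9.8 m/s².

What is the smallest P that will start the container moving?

P ≈ 319 N

N = m g − P sin α (the pull lifts the container).
At impending slip, P cos α = μ_s N = μ_s (m g − P sin α).
Solving: P (cos α + μ_s sin α) = μ_s m g → P = 0.36×941/(cos 21° + 0.36 sin 21°) = 339/1.063 = 319 N.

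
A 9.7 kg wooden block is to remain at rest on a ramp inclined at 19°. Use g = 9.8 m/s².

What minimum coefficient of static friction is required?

μ_s,min ≈ 0.344

At the slip threshold m g sin θ = μ_s m g cos θ, so μ_s,min = tan θ.
μ_s,min = tan 19° = 0.344.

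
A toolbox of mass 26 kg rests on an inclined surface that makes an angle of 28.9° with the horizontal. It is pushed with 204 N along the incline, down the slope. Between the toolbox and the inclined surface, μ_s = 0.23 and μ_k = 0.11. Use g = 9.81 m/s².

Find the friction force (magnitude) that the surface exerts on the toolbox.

Normal force: N = m g cos θ = 26 × 9.81 × cos 28.9° = 223.3 N.
The friction needed for equilibrium is m g sin θ + P = 123.3 + 204 = 327.3 N, measured positive up-slope.
The static-friction ceiling is μ_s N = 0.23 × 223.3 = 51.36 N.
|327.3| exceeds 51.36 N, so the toolbox slips down-slope; friction is kinetic, f = μ_k N = 0.11×223.3 = 24.6 N.

f ≈ 24.6 N (up the incline)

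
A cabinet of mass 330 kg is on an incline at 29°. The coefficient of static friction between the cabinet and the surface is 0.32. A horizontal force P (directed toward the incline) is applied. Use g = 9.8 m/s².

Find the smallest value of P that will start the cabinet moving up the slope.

At impending motion up the slope, friction acts down-slope at its limit: f = μ_s N.
Perpendicular to the incline: N = m g cos θ + P sin θ.
Along the incline: P cos θ = m g sin θ + μ_s N = m g sin θ + μ_s (m g cos θ + P sin θ).
Solving, P (cos θ − μ_s sin θ) = m g (sin θ + μ_s cos θ), so P = 330×9.8×(sin 29° + 0.32 cos 29°)/(cos 29° − 0.32 sin 29°) = 3230×0.7647/0.7195 = 3440 N.

P ≈ 3440 N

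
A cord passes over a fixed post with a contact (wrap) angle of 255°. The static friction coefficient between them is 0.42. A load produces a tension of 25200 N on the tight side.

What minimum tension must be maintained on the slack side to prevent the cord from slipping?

Capstan equation at impending slip: T_tight/T_slack = e^{μβ}.
β = 255° = 4.451 rad; e^{μβ} = e^{0.42×4.451} = 6.483.
T_slack = T_tight / e^{μβ} = 25200 / 6.483 = 3890 N.

T_min ≈ 3890 N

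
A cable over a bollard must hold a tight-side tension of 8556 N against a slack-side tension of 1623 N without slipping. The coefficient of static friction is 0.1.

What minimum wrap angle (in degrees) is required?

β_min ≈ 952°

T₂/T₁ = e^{μβ} → β = ln(T₂/T₁)/μ.
β = ln(8556/1623)/0.1 = 1.662/0.1 = 16.62 rad.
In degrees: β = 16.62 × 180/π = 952°.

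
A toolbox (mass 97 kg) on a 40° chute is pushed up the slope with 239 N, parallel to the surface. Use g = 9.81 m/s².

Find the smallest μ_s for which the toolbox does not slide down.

μ_s,min ≈ 0.511

N = m g cos θ = 728.9 N.
Friction must make up the shortfall along the incline: f = m g sin θ − P = 611.7 − 239 = 372.7 N.
At the threshold f = μ_s N, so μ_s,min = 372.7/728.9 = 0.511.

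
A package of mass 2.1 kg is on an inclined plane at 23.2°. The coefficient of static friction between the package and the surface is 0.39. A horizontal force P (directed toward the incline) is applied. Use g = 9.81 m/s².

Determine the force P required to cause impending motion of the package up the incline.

At impending motion up the slope, friction acts down-slope at its limit: f = μ_s N.
Perpendicular to the incline: N = m g cos θ + P sin θ.
Along the incline: P cos θ = m g sin θ + μ_s N = m g sin θ + μ_s (m g cos θ + P sin θ).
Solving, P (cos θ − μ_s sin θ) = m g (sin θ + μ_s cos θ), so P = 2.1×9.81×(sin 23.2° + 0.39 cos 23.2°)/(cos 23.2° − 0.39 sin 23.2°) = 20.6×0.7524/0.7655 = 20.2 N.

P ≈ 20.2 N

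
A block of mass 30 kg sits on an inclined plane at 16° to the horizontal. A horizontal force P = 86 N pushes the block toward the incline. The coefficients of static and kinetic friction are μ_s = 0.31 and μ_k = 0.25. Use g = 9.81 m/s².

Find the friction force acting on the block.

Resolve perpendicular to the incline: N = m g cos θ + P sin θ = 30×9.81×cos 16° + 86×sin 16° = 306.6 N.
Parallel to the incline: P cos θ − m g sin θ = 82.67 − 81.12 = 1.548 N; the friction needed to balance this is 1.548 N acting down the slope.
The limit of static friction is μ_s N = 95.05 N.
Since 1.548 N is within the 95.05 N limit, the block stays put and friction is exactly 1.55 N.

f ≈ 1.55 N (down the incline)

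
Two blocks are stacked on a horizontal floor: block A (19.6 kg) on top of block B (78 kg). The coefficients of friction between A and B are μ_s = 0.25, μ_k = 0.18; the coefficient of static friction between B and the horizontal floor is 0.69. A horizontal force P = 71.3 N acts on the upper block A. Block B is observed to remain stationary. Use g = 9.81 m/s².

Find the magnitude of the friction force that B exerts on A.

Normal force at the A–B interface: N₁ = m_A g = 192.3 N.
So the A–B interface can sustain at most μ_s N₁ = 48.07 N of static friction.
P = 71.3 N exceeds that limit, so A slips over B and the interface friction becomes kinetic: f₁ = μ_k N₁ = 0.18×192.3 = 34.6 N.
B experiences an equal 34.6 N forward from A (third law). B is in equilibrium, so the floor supplies f₂ = 34.6 N of static friction (limit μ_s(m_A+m_B)g = 660.6 N, not exceeded).

f ≈ 34.6 N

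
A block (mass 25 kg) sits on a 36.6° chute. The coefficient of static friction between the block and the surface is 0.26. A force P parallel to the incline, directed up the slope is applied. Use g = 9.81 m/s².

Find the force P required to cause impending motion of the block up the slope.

P ≈ 197 N

At impending motion up the slope, friction acts down-slope at its limit: f = μ_s N.
P is parallel to the surface, so N = m g cos θ = 197 N.
Along the incline: P = m g sin θ + μ_s N = 146 + 0.26×197 = 197 N.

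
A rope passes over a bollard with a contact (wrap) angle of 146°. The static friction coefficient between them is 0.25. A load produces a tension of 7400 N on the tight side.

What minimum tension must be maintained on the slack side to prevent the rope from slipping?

T_min ≈ 3910 N

Capstan equation at impending slip: T_tight/T_slack = e^{μβ}.
β = 146° = 2.548 rad; e^{μβ} = e^{0.25×2.548} = 1.891.
T_slack = T_tight / e^{μβ} = 7400 / 1.891 = 3910 N.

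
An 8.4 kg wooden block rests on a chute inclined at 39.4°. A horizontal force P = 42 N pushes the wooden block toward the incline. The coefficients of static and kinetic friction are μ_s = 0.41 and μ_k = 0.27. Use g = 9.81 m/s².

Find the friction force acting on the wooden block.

Resolve perpendicular to the incline: N = m g cos θ + P sin θ = 8.4×9.81×cos 39.4° + 42×sin 39.4° = 90.34 N.
Parallel to the incline: P cos θ − m g sin θ = 32.45 − 52.3 = -19.85 N; the friction needed to balance this is 19.85 N acting up the slope.
The limit of static friction is μ_s N = 37.04 N.
Since 19.85 N is within the 37.04 N limit, the wooden block stays put and friction is exactly 19.8 N.

f ≈ 19.8 N (up the incline)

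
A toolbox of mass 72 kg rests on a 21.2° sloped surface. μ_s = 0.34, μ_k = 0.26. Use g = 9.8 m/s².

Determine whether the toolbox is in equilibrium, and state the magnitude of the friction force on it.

N = m g cos θ = 658 N.
Down-slope weight component: m g sin θ = 255 N.
μ_s N = 224 N.
255 > 224 N, so it slides; kinetic friction f = μ_k N = 0.26×658 = 171 N.

f ≈ 171 N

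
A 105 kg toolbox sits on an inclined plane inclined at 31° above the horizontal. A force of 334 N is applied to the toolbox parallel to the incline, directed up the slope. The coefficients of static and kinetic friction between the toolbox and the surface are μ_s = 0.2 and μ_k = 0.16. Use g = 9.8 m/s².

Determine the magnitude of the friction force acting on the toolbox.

f ≈ 141 N (up the incline)

The normal reaction is N = m g cos θ = 882 N.
For equilibrium along the incline the friction force must supply f = m g sin θ − P = 530 − 334 = 196 N (positive meaning up-slope).
Maximum static friction available: μ_s N = 0.2 × 882 = 176.4 N.
Since |196| > 176.4 N, static friction cannot hold it; the toolbox slides down the incline and kinetic friction applies: f = μ_k N = 0.16 × 882 = 141 N.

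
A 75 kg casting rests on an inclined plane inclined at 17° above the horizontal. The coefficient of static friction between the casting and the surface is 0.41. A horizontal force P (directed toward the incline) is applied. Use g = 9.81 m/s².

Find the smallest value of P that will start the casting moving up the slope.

P ≈ 602 N

At impending motion up the slope, friction acts down-slope at its limit: f = μ_s N.
Perpendicular to the incline: N = m g cos θ + P sin θ.
Along the incline: P cos θ = m g sin θ + μ_s N = m g sin θ + μ_s (m g cos θ + P sin θ).
Solving, P (cos θ − μ_s sin θ) = m g (sin θ + μ_s cos θ), so P = 75×9.81×(sin 17° + 0.41 cos 17°)/(cos 17° − 0.41 sin 17°) = 736×0.6845/0.8364 = 602 N.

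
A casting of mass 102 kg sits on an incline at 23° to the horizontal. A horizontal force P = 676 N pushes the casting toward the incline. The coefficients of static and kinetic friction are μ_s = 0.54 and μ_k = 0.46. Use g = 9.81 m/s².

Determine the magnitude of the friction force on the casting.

f ≈ 231 N (down the incline)

Normal direction: N = m g cos θ + P sin θ = 1185 N.
Parallel to the incline: P cos θ − m g sin θ = 622.3 − 391 = 231.3 N; the friction needed to balance this is 231.3 N acting down the slope.
Maximum static friction: μ_s N = 0.54 × 1185 = 640 N.
|f_req| = 231.3 ≤ 640 N → the casting is in equilibrium; friction equals the required value.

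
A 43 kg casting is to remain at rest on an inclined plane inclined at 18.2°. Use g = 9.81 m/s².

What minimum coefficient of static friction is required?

μ_s,min ≈ 0.329

At the slip threshold m g sin θ = μ_s m g cos θ, so μ_s,min = tan θ.
μ_s,min = tan 18.2° = 0.329.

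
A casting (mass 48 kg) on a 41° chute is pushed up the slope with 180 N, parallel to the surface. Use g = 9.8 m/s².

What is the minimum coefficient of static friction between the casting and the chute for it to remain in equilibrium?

μ_s,min ≈ 0.362

N = m g cos θ = 355 N.
Friction must make up the shortfall along the incline: f = m g sin θ − P = 308.6 − 180 = 128.6 N.
At the threshold f = μ_s N, so μ_s,min = 128.6/355 = 0.362.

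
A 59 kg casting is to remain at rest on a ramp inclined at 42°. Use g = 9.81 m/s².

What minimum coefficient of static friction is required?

μ_s,min ≈ 0.9

At the slip threshold m g sin θ = μ_s m g cos θ, so μ_s,min = tan θ.
μ_s,min = tan 42° = 0.9.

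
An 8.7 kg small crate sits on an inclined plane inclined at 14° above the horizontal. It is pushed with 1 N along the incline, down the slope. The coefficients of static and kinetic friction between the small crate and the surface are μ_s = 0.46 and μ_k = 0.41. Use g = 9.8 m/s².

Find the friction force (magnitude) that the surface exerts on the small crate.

f ≈ 21.6 N (up the incline)

Perpendicular to the surface, N = m g cos θ = 8.7·9.8·cos 14° = 82.73 N.
For equilibrium along the incline the friction force must supply f = m g sin θ + P = 20.63 + 1 = 21.63 N (positive meaning up-slope).
Maximum static friction available: μ_s N = 0.46 × 82.73 = 38.05 N.
Since |21.63| ≤ 38.05 N, no slip — friction simply equals what equilibrium demands.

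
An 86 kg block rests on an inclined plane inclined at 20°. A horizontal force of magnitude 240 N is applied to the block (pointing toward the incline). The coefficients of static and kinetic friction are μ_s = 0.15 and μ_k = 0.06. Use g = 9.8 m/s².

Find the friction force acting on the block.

Normal direction: N = m g cos θ + P sin θ = 874.1 N.
Along the incline, the net driving force (taking up-slope positive) is P cos θ − m g sin θ = 225.5 − 288.3 = -62.73 N, so equilibrium requires friction f = 62.73 N (up-slope).
Maximum static friction: μ_s N = 0.15 × 874.1 = 131.1 N.
Since 62.73 N is within the 131.1 N limit, the block stays put and friction is exactly 62.7 N.

f ≈ 62.7 N (up the incline)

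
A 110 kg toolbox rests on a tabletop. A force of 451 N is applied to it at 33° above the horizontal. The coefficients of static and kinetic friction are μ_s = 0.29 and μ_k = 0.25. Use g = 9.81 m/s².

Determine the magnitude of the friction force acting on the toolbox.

The vertical component of P reduces the normal force: N = m g − P sin α = 1079 − 245.6 = 833.5 N.
Horizontally, friction must balance P cos α = 378.2 N.
μ_s N = 0.29 × 833.5 = 241.7 N.
378.2 > 241.7 N → the toolbox slides; f = μ_k N = 0.25×833.5 = 208 N.

f ≈ 208 N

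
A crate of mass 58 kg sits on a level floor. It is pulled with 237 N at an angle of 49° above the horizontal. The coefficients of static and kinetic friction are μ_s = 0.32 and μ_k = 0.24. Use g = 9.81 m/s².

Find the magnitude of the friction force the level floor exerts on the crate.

f ≈ 93.6 N

Vertical equilibrium gives N = m g − P sin α = 390.1 N.
For equilibrium, f = P cos α = 237×cos 49° = 155.5 N.
The static-friction limit is μ_s N = 124.8 N.
The required friction exceeds μ_s N, so the crate moves and f = μ_k N = 93.6 N.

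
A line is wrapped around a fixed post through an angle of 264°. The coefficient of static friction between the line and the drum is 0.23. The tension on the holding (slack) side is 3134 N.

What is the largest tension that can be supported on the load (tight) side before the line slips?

T_max ≈ 9040 N

At impending slip the capstan equation gives T₂/T₁ = e^{μβ} with β in radians.
β = 264° × π/180 = 4.608 rad.
e^{μβ} = e^{0.23×4.608} = 2.886.
T₂ = T₁ · e^{μβ} = 3134 × 2.886 = 9040 N.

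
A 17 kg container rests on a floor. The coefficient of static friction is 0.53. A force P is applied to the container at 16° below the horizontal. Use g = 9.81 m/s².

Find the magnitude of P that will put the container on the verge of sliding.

N = m g + P sin α (the push presses the container into the floor).
At impending slip, P cos α = μ_s N = μ_s (m g + P sin α).
Solving: P (cos α − μ_s sin α) = μ_s m g → P = 0.53×167/(cos 16° − 0.53 sin 16°) = 88.4/0.8152 = 108 N.

P ≈ 108 N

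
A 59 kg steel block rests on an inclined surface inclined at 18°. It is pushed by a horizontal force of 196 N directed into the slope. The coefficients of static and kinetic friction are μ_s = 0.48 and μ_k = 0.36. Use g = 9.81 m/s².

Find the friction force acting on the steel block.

f ≈ 7.55 N (down the incline)

Resolve perpendicular to the incline: N = m g cos θ + P sin θ = 59×9.81×cos 18° + 196×sin 18° = 611 N.
Parallel to the incline: P cos θ − m g sin θ = 186.4 − 178.9 = 7.551 N; the friction needed to balance this is 7.551 N acting down the slope.
The limit of static friction is μ_s N = 293.3 N.
|f_req| = 7.551 ≤ 293.3 N → the steel block is in equilibrium; friction equals the required value.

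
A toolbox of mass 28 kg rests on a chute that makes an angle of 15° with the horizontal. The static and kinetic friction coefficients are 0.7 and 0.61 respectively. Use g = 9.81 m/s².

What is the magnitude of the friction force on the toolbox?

f ≈ 71.1 N (up the incline)

The normal reaction is N = m g cos θ = 265.3 N.
Along the slope the weight component is m g sin θ = 71.09 N; friction must supply exactly this, acting up-slope.
The static-friction ceiling is μ_s N = 0.7 × 265.3 = 185.7 N.
Since |71.09| ≤ 185.7 N, the toolbox remains in static equilibrium and friction takes exactly the required value.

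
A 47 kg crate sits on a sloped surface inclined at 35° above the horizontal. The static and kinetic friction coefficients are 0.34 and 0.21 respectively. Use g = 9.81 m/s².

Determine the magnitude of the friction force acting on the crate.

f ≈ 79.3 N (up the incline)

The normal reaction is N = m g cos θ = 377.7 N.
Along the slope the weight component is m g sin θ = 264.5 N; friction must supply exactly this, acting up-slope.
Static friction can supply at most μ_s N = 128.4 N.
|264.5| exceeds 128.4 N, so the crate slips down-slope; friction is kinetic, f = μ_k N = 0.21×377.7 = 79.3 N.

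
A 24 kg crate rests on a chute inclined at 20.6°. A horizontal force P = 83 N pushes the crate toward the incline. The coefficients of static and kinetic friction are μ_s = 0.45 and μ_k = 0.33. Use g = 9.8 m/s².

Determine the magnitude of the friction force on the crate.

f ≈ 5.06 N (up the incline)

The horizontal push has a component P sin θ into the surface, so N = m g cos θ + P sin θ = 220.2 + 29.2 = 249.4 N.
Along the incline, the net driving force (taking up-slope positive) is P cos θ − m g sin θ = 77.69 − 82.75 = -5.06 N, so equilibrium requires friction f = 5.06 N (up-slope).
The limit of static friction is μ_s N = 112.2 N.
|f_req| = 5.06 ≤ 112.2 N → the crate is in equilibrium; friction equals the required value.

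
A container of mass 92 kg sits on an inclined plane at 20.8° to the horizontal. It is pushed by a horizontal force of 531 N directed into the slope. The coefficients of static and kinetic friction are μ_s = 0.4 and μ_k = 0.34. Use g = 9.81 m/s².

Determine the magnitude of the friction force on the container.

f ≈ 176 N (down the incline)

The horizontal push has a component P sin θ into the surface, so N = m g cos θ + P sin θ = 843.7 + 188.6 = 1032 N.
Along the incline, the net driving force (taking up-slope positive) is P cos θ − m g sin θ = 496.4 − 320.5 = 175.9 N, so equilibrium requires friction f = -175.9 N (down-slope).
The limit of static friction is μ_s N = 412.9 N.
|f_req| = 175.9 ≤ 412.9 N → the container is in equilibrium; friction equals the required value.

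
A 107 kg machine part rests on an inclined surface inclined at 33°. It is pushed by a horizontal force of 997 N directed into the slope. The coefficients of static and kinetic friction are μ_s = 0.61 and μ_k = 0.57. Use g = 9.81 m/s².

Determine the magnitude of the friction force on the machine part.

f ≈ 264 N (down the incline)

The horizontal push has a component P sin θ into the surface, so N = m g cos θ + P sin θ = 880.3 + 543 = 1423 N.
Along the incline, the net driving force (taking up-slope positive) is P cos θ − m g sin θ = 836.2 − 571.7 = 264.5 N, so equilibrium requires friction f = -264.5 N (down-slope).
The limit of static friction is μ_s N = 868.2 N.
Since 264.5 N is within the 868.2 N limit, the machine part stays put and friction is exactly 264 N.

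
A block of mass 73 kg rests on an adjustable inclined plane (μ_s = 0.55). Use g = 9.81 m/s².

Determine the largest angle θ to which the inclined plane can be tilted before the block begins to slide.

θ_max ≈ 28.8°

At the slip threshold, m g sin θ = μ_s · m g cos θ, so tan θ = μ_s.
θ_max = arctan(0.55) = 28.8°.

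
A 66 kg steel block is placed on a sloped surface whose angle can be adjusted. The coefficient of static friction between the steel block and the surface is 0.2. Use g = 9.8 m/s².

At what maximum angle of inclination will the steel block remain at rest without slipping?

At the slip threshold, m g sin θ = μ_s · m g cos θ, so tan θ = μ_s.
θ_max = arctan(0.2) = 11.3°.

θ_max ≈ 11.3°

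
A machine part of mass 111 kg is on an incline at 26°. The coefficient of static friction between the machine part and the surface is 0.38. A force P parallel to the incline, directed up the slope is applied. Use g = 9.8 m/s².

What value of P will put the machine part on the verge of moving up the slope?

At impending motion up the slope, friction acts down-slope at its limit: f = μ_s N.
P is parallel to the surface, so N = m g cos θ = 978 N.
Along the incline: P = m g sin θ + μ_s N = 477 + 0.38×978 = 848 N.

P ≈ 848 N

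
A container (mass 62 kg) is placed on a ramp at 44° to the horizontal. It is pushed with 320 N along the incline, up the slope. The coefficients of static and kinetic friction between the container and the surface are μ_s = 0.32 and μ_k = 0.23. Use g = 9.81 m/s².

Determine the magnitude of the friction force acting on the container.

f ≈ 103 N (up the incline)

Perpendicular to the surface, N = m g cos θ = 62·9.81·cos 44° = 437.5 N.
The friction needed for equilibrium is m g sin θ − P = 422.5 − 320 = 102.5 N, measured positive up-slope.
Maximum static friction available: μ_s N = 0.32 × 437.5 = 140 N.
Since |102.5| ≤ 140 N, no slip — friction simply equals what equilibrium demands.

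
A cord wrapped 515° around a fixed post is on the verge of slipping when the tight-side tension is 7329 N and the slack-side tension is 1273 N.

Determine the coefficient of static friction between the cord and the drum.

T₂/T₁ = e^{μβ} → μ = ln(T₂/T₁)/β.
β = 515° = 8.988 rad.
μ = ln(7329/1273)/8.988 = ln(5.757)/8.988 = 0.195.

μ ≈ 0.195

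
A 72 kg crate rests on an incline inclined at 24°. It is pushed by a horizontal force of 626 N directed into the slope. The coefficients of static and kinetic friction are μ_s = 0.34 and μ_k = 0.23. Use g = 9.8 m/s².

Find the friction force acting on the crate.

The horizontal push has a component P sin θ into the surface, so N = m g cos θ + P sin θ = 644.6 + 254.6 = 899.2 N.
Along the incline, the net driving force (taking up-slope positive) is P cos θ − m g sin θ = 571.9 − 287 = 284.9 N, so equilibrium requires friction f = -284.9 N (down-slope).
Maximum static friction: μ_s N = 0.34 × 899.2 = 305.7 N.
|f_req| = 284.9 ≤ 305.7 N → the crate is in equilibrium; friction equals the required value.

f ≈ 285 N (down the incline)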